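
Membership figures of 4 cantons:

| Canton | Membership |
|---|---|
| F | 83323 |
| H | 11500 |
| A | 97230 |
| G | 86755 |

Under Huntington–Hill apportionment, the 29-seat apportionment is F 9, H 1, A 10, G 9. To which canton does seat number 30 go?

Priority for the next seat is population ÷ (√(s·(s+1))).
Priorities: F 8783.015, H 8131.728, A 9270.517, G 9144.780.
Highest priority: A.

A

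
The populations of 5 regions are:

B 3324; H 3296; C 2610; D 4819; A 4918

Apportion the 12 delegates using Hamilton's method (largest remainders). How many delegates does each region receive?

The standard divisor is 18967/12 ≈ 1580.583.
Standard quotas: B 2.103, H 2.085, C 1.651, D 3.049, A 3.112.
Lower quotas: B 2, H 2, C 1, D 3, A 3 (sum 11, leaving 1 seat).
Remainders in descending order: C 0.651, A 0.112, B 0.103, H 0.085, D 0.049.
Largest remainder: C receives the extra seat.

B 2, H 2, C 2, D 3, A 3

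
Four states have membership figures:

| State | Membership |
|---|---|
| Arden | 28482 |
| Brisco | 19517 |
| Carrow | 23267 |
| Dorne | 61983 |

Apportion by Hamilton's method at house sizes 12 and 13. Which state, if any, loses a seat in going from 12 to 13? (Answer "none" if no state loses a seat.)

At 12 seats: Arden 2, Brisco 2, Carrow 2, Dorne 6.
At 13 seats: Arden 3, Brisco 2, Carrow 2, Dorne 6.
No state's allocation decreased.

none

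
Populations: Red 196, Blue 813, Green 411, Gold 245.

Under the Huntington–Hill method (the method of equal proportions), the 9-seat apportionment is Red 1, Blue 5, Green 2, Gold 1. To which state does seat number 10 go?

Gold

Priority for the next seat is population ÷ (√(s·(s+1))).
Priorities: Red 138.593, Blue 148.433, Green 167.790, Gold 173.241.
Highest priority: Gold.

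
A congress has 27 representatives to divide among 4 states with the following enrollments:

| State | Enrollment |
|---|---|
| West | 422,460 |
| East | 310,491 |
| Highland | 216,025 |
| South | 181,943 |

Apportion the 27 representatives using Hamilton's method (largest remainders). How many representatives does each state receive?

Total 1130919; standard divisor 1130919/27 ≈ 41885.889.
Standard quotas: West 10.0860, East 7.4128, Highland 5.1575, South 4.3438.
Lower quotas: West 10, East 7, Highland 5, South 4 (sum 26, leaving 1 seat).
Remainders in descending order: East 0.4128, South 0.3438, Highland 0.1575, West 0.0860.
Largest remainder: East receives the extra seat.

West 10, East 8, Highland 5, South 4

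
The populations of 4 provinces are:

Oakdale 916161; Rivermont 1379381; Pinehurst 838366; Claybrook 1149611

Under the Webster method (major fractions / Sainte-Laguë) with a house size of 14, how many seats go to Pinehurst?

3

Standard divisor 4283519/14 ≈ 305965.643; standard quotas: Oakdale 2.994, Rivermont 4.508, Pinehurst 2.740, Claybrook 3.757.
Rounding to the nearest integer gives 3, 5, 3, 4 = 15 seats, so the divisor must be adjusted.
With modified divisor 317500: modified quotas Oakdale 2.886, Rivermont 4.345, Pinehurst 2.641, Claybrook 3.621.
Rounding to the nearest integer: Oakdale 3, Rivermont 4, Pinehurst 3, Claybrook 4 (total 14).
Pinehurst receives 3.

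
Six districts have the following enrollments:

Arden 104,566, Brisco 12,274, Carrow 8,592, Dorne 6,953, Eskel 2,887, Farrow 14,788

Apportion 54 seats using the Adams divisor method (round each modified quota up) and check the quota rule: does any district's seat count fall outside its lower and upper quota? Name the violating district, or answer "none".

Standard quotas: Arden 37.629, Brisco 4.417, Carrow 3.092, Dorne 2.502, Eskel 1.039, Farrow 5.322.
Adams allocation: Arden 36, Brisco 5, Carrow 3, Dorne 3, Eskel 1, Farrow 6.
Arden has quota 37.629 (lower 37, upper 38) but receives 36 — outside the quota interval.

Arden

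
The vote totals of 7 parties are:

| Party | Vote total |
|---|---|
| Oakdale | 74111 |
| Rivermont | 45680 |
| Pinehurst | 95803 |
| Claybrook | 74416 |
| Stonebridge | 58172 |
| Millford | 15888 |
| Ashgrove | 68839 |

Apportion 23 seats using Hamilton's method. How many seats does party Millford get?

1

The standard divisor is 432909/23 ≈ 18822.13.
Standard quotas: Oakdale 3.9374, Rivermont 2.4269, Pinehurst 5.0899, Claybrook 3.9536, Stonebridge 3.0906, Millford 0.8441, Ashgrove 3.6573.
Lower quotas: Oakdale 3, Rivermont 2, Pinehurst 5, Claybrook 3, Stonebridge 3, Millford 0, Ashgrove 3 (sum 19, leaving 4 seats).
Remainders in descending order: Claybrook 0.9536, Oakdale 0.9374, Millford 0.8441, Ashgrove 0.6573, Rivermont 0.4269, Stonebridge 0.0906, Pinehurst 0.0899.
Largest remainders: Claybrook, Oakdale, Millford, Ashgrove receive the extra seats.
Millford receives 1.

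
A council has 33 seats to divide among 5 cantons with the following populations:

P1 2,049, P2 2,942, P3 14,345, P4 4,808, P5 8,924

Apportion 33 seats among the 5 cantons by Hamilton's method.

P1 2, P2 3, P3 14, P4 5, P5 9

Total 33068; standard divisor 33068/33 ≈ 1002.061.
Standard quotas: P1 2.0448, P2 2.9360, P3 14.3155, P4 4.7981, P5 8.9056.
Lower quotas: P1 2, P2 2, P3 14, P4 4, P5 8 (sum 30, leaving 3 seats).
Remainders in descending order: P2 0.9360, P5 0.9056, P4 0.7981, P3 0.3155, P1 0.0448.
Largest remainders: P2, P5, P4 receive the extra seats.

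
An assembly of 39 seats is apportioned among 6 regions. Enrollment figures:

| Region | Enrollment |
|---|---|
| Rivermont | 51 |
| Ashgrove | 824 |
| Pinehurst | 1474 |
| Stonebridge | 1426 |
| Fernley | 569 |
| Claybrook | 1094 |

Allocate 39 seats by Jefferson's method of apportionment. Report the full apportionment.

Rivermont 0; Ashgrove 6; Pinehurst 11; Stonebridge 10; Fernley 4; Claybrook 8

Standard divisor 5438/39 ≈ 139.436; standard quotas: Rivermont 0.366, Ashgrove 5.910, Pinehurst 10.571, Stonebridge 10.227, Fernley 4.081, Claybrook 7.846.
Rounding down gives 0, 5, 10, 10, 4, 7 = 36 seats, so the divisor must be adjusted.
With modified divisor 130: modified quotas Rivermont 0.392, Ashgrove 6.338, Pinehurst 11.338, Stonebridge 10.969, Fernley 4.377, Claybrook 8.415.
Rounding down: Rivermont 0, Ashgrove 6, Pinehurst 11, Stonebridge 10, Fernley 4, Claybrook 8 (total 39).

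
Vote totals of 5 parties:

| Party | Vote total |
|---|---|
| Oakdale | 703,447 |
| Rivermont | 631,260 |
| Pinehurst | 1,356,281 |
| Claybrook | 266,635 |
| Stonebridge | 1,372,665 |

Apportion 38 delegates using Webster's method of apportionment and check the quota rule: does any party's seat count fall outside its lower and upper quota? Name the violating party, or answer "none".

none

Standard quotas: Oakdale 6.173, Rivermont 5.540, Pinehurst 11.902, Claybrook 2.340, Stonebridge 12.046.
Webster allocation: Oakdale 6, Rivermont 6, Pinehurst 12, Claybrook 2, Stonebridge 12.
Every allocation lies between the lower and upper quota.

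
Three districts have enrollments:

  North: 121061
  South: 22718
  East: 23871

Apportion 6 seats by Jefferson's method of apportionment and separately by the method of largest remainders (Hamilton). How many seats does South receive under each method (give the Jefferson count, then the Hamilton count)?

0 and 1

Jefferson: North 5, South 0, East 1.
Hamilton: North 4, South 1, East 1.
South gets 0 under Jefferson and 1 under Hamilton.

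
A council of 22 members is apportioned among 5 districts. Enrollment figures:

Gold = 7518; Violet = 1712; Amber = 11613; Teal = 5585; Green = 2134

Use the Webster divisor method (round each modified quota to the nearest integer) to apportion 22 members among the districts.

Gold 6, Violet 1, Amber 9, Teal 4, Green 2

Standard divisor 28562/22 ≈ 1298.273; standard quotas: Gold 5.791, Violet 1.319, Amber 8.945, Teal 4.302, Green 1.644.
Rounding to the nearest integer gives Gold 6, Violet 1, Amber 9, Teal 4, Green 2 — total 22, matching the house size, so no adjustment is needed.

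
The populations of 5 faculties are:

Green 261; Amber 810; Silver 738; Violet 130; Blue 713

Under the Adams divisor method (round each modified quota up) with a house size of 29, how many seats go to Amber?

8

Standard divisor 2652/29 ≈ 91.448; standard quotas: Green 2.854, Amber 8.857, Silver 8.070, Violet 1.422, Blue 7.797.
Rounding up gives 3, 9, 9, 2, 8 = 31 seats, so the divisor must be adjusted.
With modified divisor 101.55: modified quotas Green 2.570, Amber 7.976, Silver 7.267, Violet 1.280, Blue 7.021.
Rounding up: Green 3, Amber 8, Silver 8, Violet 2, Blue 8 (total 29).
Amber receives 8.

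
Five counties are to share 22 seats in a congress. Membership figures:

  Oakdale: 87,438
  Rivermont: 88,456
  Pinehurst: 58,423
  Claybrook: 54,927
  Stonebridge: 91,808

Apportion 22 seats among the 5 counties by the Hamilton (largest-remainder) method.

The standard divisor is 381052/22 ≈ 17320.545.
Standard quotas: Oakdale 5.0482, Rivermont 5.1070, Pinehurst 3.3730, Claybrook 3.1712, Stonebridge 5.3005.
Lower quotas: Oakdale 5, Rivermont 5, Pinehurst 3, Claybrook 3, Stonebridge 5 (sum 21, leaving 1 seat).
Remainders in descending order: Pinehurst 0.3730, Stonebridge 0.3005, Claybrook 0.1712, Rivermont 0.1070, Oakdale 0.0482.
Largest remainder: Pinehurst receives the extra seat.

Oakdale=5; Rivermont=5; Pinehurst=4; Claybrook=3; Stonebridge=5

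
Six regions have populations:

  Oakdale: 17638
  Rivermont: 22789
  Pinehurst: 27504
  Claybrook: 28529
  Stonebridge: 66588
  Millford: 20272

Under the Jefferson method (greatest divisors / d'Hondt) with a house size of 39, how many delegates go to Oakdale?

3

Standard divisor 183320/39 ≈ 4700.513; standard quotas: Oakdale 3.752, Rivermont 4.848, Pinehurst 5.851, Claybrook 6.069, Stonebridge 14.166, Millford 4.313.
Rounding down gives 3, 4, 5, 6, 14, 4 = 36 seats, so the divisor must be adjusted.
With modified divisor 4433.26: modified quotas Oakdale 3.979, Rivermont 5.140, Pinehurst 6.204, Claybrook 6.435, Stonebridge 15.020, Millford 4.573.
Rounding down: Oakdale 3, Rivermont 5, Pinehurst 6, Claybrook 6, Stonebridge 15, Millford 4 (total 39).
Oakdale receives 3.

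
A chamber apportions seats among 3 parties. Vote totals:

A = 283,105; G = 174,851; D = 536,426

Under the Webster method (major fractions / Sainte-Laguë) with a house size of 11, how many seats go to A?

Standard divisor 994382/11 ≈ 90398.364; standard quotas: A 3.132, G 1.934, D 5.934.
Rounding to the nearest integer gives A 3, G 2, D 6 — total 11, matching the house size, so no adjustment is needed.
A receives 3.

3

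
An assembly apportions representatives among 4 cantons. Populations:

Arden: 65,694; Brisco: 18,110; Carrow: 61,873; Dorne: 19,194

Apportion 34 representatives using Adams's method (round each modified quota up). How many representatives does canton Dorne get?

4

Standard divisor 164871/34 ≈ 4849.147; standard quotas: Arden 13.548, Brisco 3.735, Carrow 12.760, Dorne 3.958.
Rounding up gives 14, 4, 13, 4 = 35 seats, so the divisor must be adjusted.
With modified divisor 5100: modified quotas Arden 12.881, Brisco 3.551, Carrow 12.132, Dorne 3.764.
Rounding up: Arden 13, Brisco 4, Carrow 13, Dorne 4 (total 34).
Dorne receives 4.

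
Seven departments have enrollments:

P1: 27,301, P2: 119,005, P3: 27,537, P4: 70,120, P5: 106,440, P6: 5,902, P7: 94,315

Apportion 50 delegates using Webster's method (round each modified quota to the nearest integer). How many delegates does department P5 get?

12

Standard divisor 450620/50 ≈ 9012.4; standard quotas: P1 3.029, P2 13.205, P3 3.055, P4 7.780, P5 11.810, P6 0.655, P7 10.465.
Rounding to the nearest integer gives P1 3, P2 13, P3 3, P4 8, P5 12, P6 1, P7 10 — total 50, matching the house size, so no adjustment is needed.
P5 receives 12.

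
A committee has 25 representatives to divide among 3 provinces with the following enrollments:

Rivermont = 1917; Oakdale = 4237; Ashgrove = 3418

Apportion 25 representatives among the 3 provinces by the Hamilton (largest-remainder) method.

Rivermont: 5; Oakdale: 11; Ashgrove: 9

Total 9572; standard divisor 9572/25 ≈ 382.88.
Standard quotas: Rivermont 5.007, Oakdale 11.066, Ashgrove 8.927.
Lower quotas: Rivermont 5, Oakdale 11, Ashgrove 8 (sum 24, leaving 1 seat).
Remainders in descending order: Ashgrove 0.927, Oakdale 0.066, Rivermont 0.007.
Largest remainder: Ashgrove receives the extra seat.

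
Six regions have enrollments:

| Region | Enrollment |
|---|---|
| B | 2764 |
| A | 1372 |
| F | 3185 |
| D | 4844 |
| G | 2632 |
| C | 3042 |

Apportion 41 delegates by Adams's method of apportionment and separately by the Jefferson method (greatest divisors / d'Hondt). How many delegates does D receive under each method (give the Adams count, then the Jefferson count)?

11 and 12

Adams: B 7, A 3, F 7, D 11, G 6, C 7.
Jefferson: B 6, A 3, F 7, D 12, G 6, C 7.
D gets 11 under Adams and 12 under Jefferson.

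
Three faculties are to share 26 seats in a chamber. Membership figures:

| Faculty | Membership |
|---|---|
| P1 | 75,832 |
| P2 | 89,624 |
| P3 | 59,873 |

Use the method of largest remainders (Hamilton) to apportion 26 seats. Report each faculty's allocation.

Standard divisor: 225329 ÷ 26 ≈ 8666.5.
Standard quotas: P1 8.7500, P2 10.3414, P3 6.9086.
Lower quotas: P1 8, P2 10, P3 6 (sum 24, leaving 2 seats).
Remainders in descending order: P3 0.9086, P1 0.7500, P2 0.3414.
The surplus seats go to P3, P1.

P1 9, P2 10, P3 7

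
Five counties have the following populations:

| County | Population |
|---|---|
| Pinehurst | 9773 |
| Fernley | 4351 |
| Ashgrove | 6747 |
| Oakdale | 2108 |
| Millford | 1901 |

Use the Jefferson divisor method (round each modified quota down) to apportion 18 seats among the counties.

Standard divisor 24880/18 ≈ 1382.222; standard quotas: Pinehurst 7.070, Fernley 3.148, Ashgrove 4.881, Oakdale 1.525, Millford 1.375.
Rounding down gives 7, 3, 4, 1, 1 = 16 seats, so the divisor must be adjusted.
With modified divisor 1200: modified quotas Pinehurst 8.144, Fernley 3.626, Ashgrove 5.622, Oakdale 1.757, Millford 1.584.
Rounding down: Pinehurst 8, Fernley 3, Ashgrove 5, Oakdale 1, Millford 1 (total 18).

Pinehurst 8, Fernley 3, Ashgrove 5, Oakdale 1, Millford 1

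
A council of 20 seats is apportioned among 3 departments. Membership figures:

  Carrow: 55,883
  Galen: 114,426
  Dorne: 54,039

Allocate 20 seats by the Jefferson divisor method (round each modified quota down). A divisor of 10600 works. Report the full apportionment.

Carrow: 5, Galen: 10, Dorne: 5

With modified divisor 10600: modified quotas Carrow 5.272, Galen 10.795, Dorne 5.098.
Rounding down: Carrow 5, Galen 10, Dorne 5 (total 20).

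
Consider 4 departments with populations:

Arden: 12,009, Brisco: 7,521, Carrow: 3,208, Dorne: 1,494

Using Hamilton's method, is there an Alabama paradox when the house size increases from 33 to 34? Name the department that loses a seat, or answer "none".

At 33 seats: Arden 16, Brisco 10, Carrow 5, Dorne 2.
At 34 seats: Arden 17, Brisco 11, Carrow 4, Dorne 2.
Carrow drops from 5 to 4.

Carrow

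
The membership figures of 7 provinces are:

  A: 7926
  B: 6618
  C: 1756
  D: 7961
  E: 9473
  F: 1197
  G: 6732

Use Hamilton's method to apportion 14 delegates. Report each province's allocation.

Standard divisor: 41663 ÷ 14 ≈ 2975.929.
Standard quotas: A 2.6634, B 2.2238, C 0.5901, D 2.6751, E 3.1832, F 0.4022, G 2.2622.
Lower quotas: A 2, B 2, C 0, D 2, E 3, F 0, G 2 (sum 11, leaving 3 seats).
Remainders in descending order: D 0.6751, A 0.6634, C 0.5901, F 0.4022, G 0.2622, B 0.2238, E 0.1832.
The surplus seats go to D, A, C.

A 3; B 2; C 1; D 3; E 3; F 0; G 2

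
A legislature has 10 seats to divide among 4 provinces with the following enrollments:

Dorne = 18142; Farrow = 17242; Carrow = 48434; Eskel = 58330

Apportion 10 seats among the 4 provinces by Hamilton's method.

Dorne 1, Farrow 1, Carrow 4, Eskel 4

Standard divisor: 142148 ÷ 10 ≈ 14214.8.
Standard quotas: Dorne 1.2763, Farrow 1.2130, Carrow 3.4073, Eskel 4.1035.
Lower quotas: Dorne 1, Farrow 1, Carrow 3, Eskel 4 (sum 9, leaving 1 seat).
Remainders in descending order: Carrow 0.4073, Dorne 0.2763, Farrow 0.2130, Eskel 0.1035.
The surplus seat goes to Carrow.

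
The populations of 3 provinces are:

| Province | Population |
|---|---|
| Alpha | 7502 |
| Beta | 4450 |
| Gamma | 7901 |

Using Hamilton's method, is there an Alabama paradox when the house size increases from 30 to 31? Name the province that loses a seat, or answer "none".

none

At 30 seats: Alpha 11, Beta 7, Gamma 12.
At 31 seats: Alpha 12, Beta 7, Gamma 12.
No province's allocation decreased.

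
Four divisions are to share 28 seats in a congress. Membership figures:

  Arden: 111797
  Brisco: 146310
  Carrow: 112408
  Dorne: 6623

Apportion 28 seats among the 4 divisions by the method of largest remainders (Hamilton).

Total 377138; standard divisor 377138/28 ≈ 13469.214.
Standard quotas: Arden 8.3002, Brisco 10.8625, Carrow 8.3455, Dorne 0.4917.
Lower quotas: Arden 8, Brisco 10, Carrow 8, Dorne 0 (sum 26, leaving 2 seats).
Remainders in descending order: Brisco 0.8625, Dorne 0.4917, Carrow 0.3455, Arden 0.3002.
The surplus seats go to Brisco, Dorne.

Arden=8, Brisco=11, Carrow=8, Dorne=1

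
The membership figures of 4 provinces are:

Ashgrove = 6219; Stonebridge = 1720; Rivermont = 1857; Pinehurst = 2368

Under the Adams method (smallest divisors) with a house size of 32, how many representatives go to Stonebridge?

5

Standard divisor 12164/32 ≈ 380.125; standard quotas: Ashgrove 16.360, Stonebridge 4.525, Rivermont 4.885, Pinehurst 6.230.
Rounding up gives 17, 5, 5, 7 = 34 seats, so the divisor must be adjusted.
With modified divisor 400: modified quotas Ashgrove 15.547, Stonebridge 4.300, Rivermont 4.643, Pinehurst 5.920.
Rounding up: Ashgrove 16, Stonebridge 5, Rivermont 5, Pinehurst 6 (total 32).
Stonebridge receives 5.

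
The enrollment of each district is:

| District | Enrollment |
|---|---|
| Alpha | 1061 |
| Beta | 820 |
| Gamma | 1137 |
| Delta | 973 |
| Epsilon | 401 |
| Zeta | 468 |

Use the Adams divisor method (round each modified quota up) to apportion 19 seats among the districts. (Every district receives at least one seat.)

Standard divisor 4860/19 ≈ 255.789; standard quotas: Alpha 4.148, Beta 3.206, Gamma 4.445, Delta 3.804, Epsilon 1.568, Zeta 1.830.
Rounding up gives 5, 4, 5, 4, 2, 2 = 22 seats, so the divisor must be adjusted.
With modified divisor 300: modified quotas Alpha 3.537, Beta 2.733, Gamma 3.790, Delta 3.243, Epsilon 1.337, Zeta 1.560.
Rounding up: Alpha 4, Beta 3, Gamma 4, Delta 4, Epsilon 2, Zeta 2 (total 19).

Alpha 4, Beta 3, Gamma 4, Delta 4, Epsilon 2, Zeta 2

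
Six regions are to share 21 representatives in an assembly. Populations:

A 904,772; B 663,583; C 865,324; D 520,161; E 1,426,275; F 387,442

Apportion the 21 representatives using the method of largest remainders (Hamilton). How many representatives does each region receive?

A 4, B 3, C 4, D 2, E 6, F 2

Total 4767557; standard divisor 4767557/21 ≈ 227026.524.
Standard quotas: A 3.9853, B 2.9229, C 3.8116, D 2.2912, E 6.2824, F 1.7066.
Lower quotas: A 3, B 2, C 3, D 2, E 6, F 1 (sum 17, leaving 4 seats).
Remainders in descending order: A 0.9853, B 0.9229, C 0.8116, F 0.7066, D 0.2912, E 0.2824.
Largest remainders: A, B, C, F receive the extra seats.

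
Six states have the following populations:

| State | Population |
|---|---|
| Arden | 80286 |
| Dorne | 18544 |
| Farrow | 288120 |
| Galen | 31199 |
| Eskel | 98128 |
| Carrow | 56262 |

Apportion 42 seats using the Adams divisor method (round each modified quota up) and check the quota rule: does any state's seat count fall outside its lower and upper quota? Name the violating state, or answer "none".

Farrow

Standard quotas: Arden 5.890, Dorne 1.360, Farrow 21.136, Galen 2.289, Eskel 7.198, Carrow 4.127.
Adams allocation: Arden 6, Dorne 2, Farrow 20, Galen 3, Eskel 7, Carrow 4.
Farrow has quota 21.136 (lower 21, upper 22) but receives 20 — outside the quota interval.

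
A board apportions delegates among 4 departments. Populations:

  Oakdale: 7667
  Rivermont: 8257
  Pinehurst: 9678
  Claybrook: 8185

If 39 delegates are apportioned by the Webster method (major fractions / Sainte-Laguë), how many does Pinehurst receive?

Standard divisor 33787/39 ≈ 866.333; standard quotas: Oakdale 8.850, Rivermont 9.531, Pinehurst 11.171, Claybrook 9.448.
Rounding to the nearest integer gives Oakdale 9, Rivermont 10, Pinehurst 11, Claybrook 9 — total 39, matching the house size, so no adjustment is needed.
Pinehurst receives 11.

11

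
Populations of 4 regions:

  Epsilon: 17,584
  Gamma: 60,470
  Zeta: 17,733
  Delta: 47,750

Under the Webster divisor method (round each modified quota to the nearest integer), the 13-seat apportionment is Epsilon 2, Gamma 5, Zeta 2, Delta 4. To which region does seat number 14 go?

Priority for the next seat is population ÷ (current seats + 0.5).
Priorities: Epsilon 7033.600, Gamma 10994.545, Zeta 7093.200, Delta 10611.111.
Highest priority: Gamma.

Gamma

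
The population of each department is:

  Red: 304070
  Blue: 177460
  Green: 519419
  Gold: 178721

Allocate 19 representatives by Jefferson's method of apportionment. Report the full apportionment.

Red: 5, Blue: 3, Green: 8, Gold: 3

Standard divisor 1179670/19 ≈ 62087.895; standard quotas: Red 4.897, Blue 2.858, Green 8.366, Gold 2.879.
Rounding down gives 4, 2, 8, 2 = 16 seats, so the divisor must be adjusted.
With modified divisor 58400: modified quotas Red 5.207, Blue 3.039, Green 8.894, Gold 3.060.
Rounding down: Red 5, Blue 3, Green 8, Gold 3 (total 19).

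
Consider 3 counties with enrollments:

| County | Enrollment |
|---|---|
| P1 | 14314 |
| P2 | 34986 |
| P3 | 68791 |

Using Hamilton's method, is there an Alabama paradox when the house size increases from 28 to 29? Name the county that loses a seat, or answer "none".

P1

At 28 seats: P1 4, P2 8, P3 16.
At 29 seats: P1 3, P2 9, P3 17.
P1 drops from 4 to 3.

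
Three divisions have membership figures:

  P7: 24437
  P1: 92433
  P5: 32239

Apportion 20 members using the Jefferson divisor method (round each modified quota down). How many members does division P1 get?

Standard divisor 149109/20 ≈ 7455.45; standard quotas: P7 3.278, P1 12.398, P5 4.324.
Rounding down gives 3, 12, 4 = 19 seats, so the divisor must be adjusted.
With modified divisor 6900: modified quotas P7 3.542, P1 13.396, P5 4.672.
Rounding down: P7 3, P1 13, P5 4 (total 20).
P1 receives 13.

13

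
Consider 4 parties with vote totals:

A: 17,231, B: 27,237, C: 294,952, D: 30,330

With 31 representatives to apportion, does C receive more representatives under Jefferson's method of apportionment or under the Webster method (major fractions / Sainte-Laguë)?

Jefferson

Jefferson: A 1, B 2, C 26, D 2.
Webster: A 1, B 2, C 25, D 3.
C gets 26 under Jefferson and 25 under Webster.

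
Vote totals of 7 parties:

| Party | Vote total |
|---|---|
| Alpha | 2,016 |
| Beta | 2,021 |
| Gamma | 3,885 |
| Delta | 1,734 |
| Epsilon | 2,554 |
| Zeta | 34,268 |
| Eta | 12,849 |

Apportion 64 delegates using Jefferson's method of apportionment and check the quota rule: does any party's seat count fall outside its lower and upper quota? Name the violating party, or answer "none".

Standard quotas: Alpha 2.175, Beta 2.180, Gamma 4.191, Delta 1.871, Epsilon 2.755, Zeta 36.967, Eta 13.861.
Jefferson allocation: Alpha 2, Beta 2, Gamma 4, Delta 1, Epsilon 2, Zeta 39, Eta 14.
Zeta has quota 36.967 (lower 36, upper 37) but receives 39 — outside the quota interval.

Zeta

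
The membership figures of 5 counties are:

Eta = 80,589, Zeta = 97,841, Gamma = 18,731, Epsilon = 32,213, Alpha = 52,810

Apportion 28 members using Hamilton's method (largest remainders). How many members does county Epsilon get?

3

Standard divisor: 282184 ÷ 28 = 10078.
Standard quotas: Eta 7.9965, Zeta 9.7084, Gamma 1.8586, Epsilon 3.1964, Alpha 5.2401.
Lower quotas: Eta 7, Zeta 9, Gamma 1, Epsilon 3, Alpha 5 (sum 25, leaving 3 seats).
Remainders in descending order: Eta 0.9965, Gamma 0.8586, Zeta 0.7084, Alpha 0.2401, Epsilon 0.1964.
Largest remainders: Eta, Gamma, Zeta receive the extra seats.
Epsilon receives 3.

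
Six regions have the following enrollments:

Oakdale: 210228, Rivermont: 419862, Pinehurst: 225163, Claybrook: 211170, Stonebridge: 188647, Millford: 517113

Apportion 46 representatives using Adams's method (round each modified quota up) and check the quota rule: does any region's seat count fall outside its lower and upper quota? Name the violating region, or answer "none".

none

Standard quotas: Oakdale 5.457, Rivermont 10.898, Pinehurst 5.844, Claybrook 5.481, Stonebridge 4.897, Millford 13.423.
Adams allocation: Oakdale 6, Rivermont 10, Pinehurst 6, Claybrook 6, Stonebridge 5, Millford 13.
Every allocation lies between the lower and upper quota.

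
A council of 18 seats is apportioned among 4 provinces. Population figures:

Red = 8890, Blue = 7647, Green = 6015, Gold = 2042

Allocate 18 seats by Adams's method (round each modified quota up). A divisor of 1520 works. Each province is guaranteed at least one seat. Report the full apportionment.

Red 6; Blue 6; Green 4; Gold 2

With modified divisor 1520: modified quotas Red 5.849, Blue 5.031, Green 3.957, Gold 1.343.
Rounding up: Red 6, Blue 6, Green 4, Gold 2 (total 18).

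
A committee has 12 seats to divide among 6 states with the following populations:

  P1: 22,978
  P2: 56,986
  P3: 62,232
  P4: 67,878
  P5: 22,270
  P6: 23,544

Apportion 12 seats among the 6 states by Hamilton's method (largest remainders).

The standard divisor is 255888/12 = 21324.
Standard quotas: P1 1.0776, P2 2.6724, P3 2.9184, P4 3.1832, P5 1.0444, P6 1.1041.
Lower quotas: P1 1, P2 2, P3 2, P4 3, P5 1, P6 1 (sum 10, leaving 2 seats).
Remainders in descending order: P3 0.9184, P2 0.6724, P4 0.1832, P6 0.1041, P1 0.0776, P5 0.0444.
The surplus seats go to P3, P2.

P1 1, P2 3, P3 3, P4 3, P5 1, P6 1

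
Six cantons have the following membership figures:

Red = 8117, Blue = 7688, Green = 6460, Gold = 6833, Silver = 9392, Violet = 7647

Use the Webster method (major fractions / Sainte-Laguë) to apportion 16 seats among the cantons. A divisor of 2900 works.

Red 3; Blue 3; Green 2; Gold 2; Silver 3; Violet 3

With modified divisor 2900: modified quotas Red 2.799, Blue 2.651, Green 2.228, Gold 2.356, Silver 3.239, Violet 2.637.
Rounding to the nearest integer: Red 3, Blue 3, Green 2, Gold 2, Silver 3, Violet 3 (total 16).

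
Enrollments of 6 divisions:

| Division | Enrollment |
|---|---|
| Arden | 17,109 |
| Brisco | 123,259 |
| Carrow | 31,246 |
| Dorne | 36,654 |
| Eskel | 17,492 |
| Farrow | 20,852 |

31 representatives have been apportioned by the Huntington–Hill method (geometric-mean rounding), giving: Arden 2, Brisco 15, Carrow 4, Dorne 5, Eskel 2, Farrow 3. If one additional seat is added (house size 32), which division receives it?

Brisco

Priority for the next seat is population ÷ (√(s·(s+1))).
Priorities: Arden 6984.720, Brisco 7956.334, Carrow 6986.818, Dorne 6692.074, Eskel 7141.079, Farrow 6019.454.
Highest priority: Brisco.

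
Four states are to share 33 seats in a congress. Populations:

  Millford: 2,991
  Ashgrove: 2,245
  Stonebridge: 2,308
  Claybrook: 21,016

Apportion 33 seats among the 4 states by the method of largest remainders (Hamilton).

Millford 3; Ashgrove 3; Stonebridge 3; Claybrook 24

Total 28560; standard divisor 28560/33 ≈ 865.455.
Standard quotas: Millford 3.4560, Ashgrove 2.5940, Stonebridge 2.6668, Claybrook 24.2832.
Lower quotas: Millford 3, Ashgrove 2, Stonebridge 2, Claybrook 24 (sum 31, leaving 2 seats).
Remainders in descending order: Stonebridge 0.6668, Ashgrove 0.5940, Millford 0.4560, Claybrook 0.2832.
The surplus seats go to Stonebridge, Ashgrove.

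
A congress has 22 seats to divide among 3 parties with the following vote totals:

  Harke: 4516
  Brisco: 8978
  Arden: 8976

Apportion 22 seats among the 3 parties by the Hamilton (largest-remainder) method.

Harke=4, Brisco=9, Arden=9

Total 22470; standard divisor 22470/22 ≈ 1021.364.
Standard quotas: Harke 4.4215, Brisco 8.7902, Arden 8.7883.
Lower quotas: Harke 4, Brisco 8, Arden 8 (sum 20, leaving 2 seats).
Remainders in descending order: Brisco 0.7902, Arden 0.7883, Harke 0.4215.
Largest remainders: Brisco, Arden receive the extra seats.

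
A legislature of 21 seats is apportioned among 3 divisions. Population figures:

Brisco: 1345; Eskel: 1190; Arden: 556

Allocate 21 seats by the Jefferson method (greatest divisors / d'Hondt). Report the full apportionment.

Standard divisor 3091/21 ≈ 147.19; standard quotas: Brisco 9.138, Eskel 8.085, Arden 3.777.
Rounding down gives 9, 8, 3 = 20 seats, so the divisor must be adjusted.
With modified divisor 137: modified quotas Brisco 9.818, Eskel 8.686, Arden 4.058.
Rounding down: Brisco 9, Eskel 8, Arden 4 (total 21).

Brisco 9; Eskel 8; Arden 4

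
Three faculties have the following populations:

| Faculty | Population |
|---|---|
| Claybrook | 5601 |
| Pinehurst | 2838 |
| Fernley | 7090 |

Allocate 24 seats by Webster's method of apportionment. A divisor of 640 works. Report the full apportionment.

Claybrook 9, Pinehurst 4, Fernley 11

With modified divisor 640: modified quotas Claybrook 8.752, Pinehurst 4.434, Fernley 11.078.
Rounding to the nearest integer: Claybrook 9, Pinehurst 4, Fernley 11 (total 24).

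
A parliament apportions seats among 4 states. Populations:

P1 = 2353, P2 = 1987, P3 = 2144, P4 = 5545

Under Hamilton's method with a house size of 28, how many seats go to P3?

5

Standard divisor: 12029 ÷ 28 ≈ 429.607.
Standard quotas: P1 5.4771, P2 4.6252, P3 4.9906, P4 12.9071.
Lower quotas: P1 5, P2 4, P3 4, P4 12 (sum 25, leaving 3 seats).
Remainders in descending order: P3 0.9906, P4 0.9071, P2 0.6252, P1 0.4771.
The surplus seats go to P3, P4, P2.
P3 receives 5.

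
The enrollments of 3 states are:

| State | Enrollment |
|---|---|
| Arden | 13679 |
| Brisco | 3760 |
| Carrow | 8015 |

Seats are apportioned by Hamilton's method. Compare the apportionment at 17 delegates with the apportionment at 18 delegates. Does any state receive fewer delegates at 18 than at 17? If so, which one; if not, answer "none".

At 17 seats: Arden 9, Brisco 3, Carrow 5.
At 18 seats: Arden 10, Brisco 2, Carrow 6.
Brisco drops from 3 to 2.

Brisco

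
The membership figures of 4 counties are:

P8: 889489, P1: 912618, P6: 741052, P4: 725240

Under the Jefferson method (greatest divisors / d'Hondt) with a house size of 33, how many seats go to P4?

Standard divisor 3268399/33 ≈ 99042.394; standard quotas: P8 8.981, P1 9.214, P6 7.482, P4 7.323.
Rounding down gives 8, 9, 7, 7 = 31 seats, so the divisor must be adjusted.
With modified divisor 91900: modified quotas P8 9.679, P1 9.931, P6 8.064, P4 7.892.
Rounding down: P8 9, P1 9, P6 8, P4 7 (total 33).
P4 receives 7.

7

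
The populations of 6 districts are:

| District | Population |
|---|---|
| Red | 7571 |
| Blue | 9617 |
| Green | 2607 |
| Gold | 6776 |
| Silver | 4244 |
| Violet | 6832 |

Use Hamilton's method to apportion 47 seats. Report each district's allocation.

Total 37647; standard divisor 37647/47 = 801.
Standard quotas: Red 9.4519, Blue 12.0062, Green 3.2547, Gold 8.4594, Silver 5.2984, Violet 8.5293.
Lower quotas: Red 9, Blue 12, Green 3, Gold 8, Silver 5, Violet 8 (sum 45, leaving 2 seats).
Remainders in descending order: Violet 0.5293, Gold 0.4594, Red 0.4519, Silver 0.2984, Green 0.2547, Blue 0.0062.
Largest remainders: Violet, Gold receive the extra seats.

Red 9, Blue 12, Green 3, Gold 9, Silver 5, Violet 9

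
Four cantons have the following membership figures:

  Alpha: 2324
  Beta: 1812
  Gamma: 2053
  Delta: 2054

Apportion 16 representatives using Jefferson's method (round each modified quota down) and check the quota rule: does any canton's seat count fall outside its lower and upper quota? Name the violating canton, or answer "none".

Standard quotas: Alpha 4.511, Beta 3.517, Gamma 3.985, Delta 3.987.
Jefferson allocation: Alpha 5, Beta 3, Gamma 4, Delta 4.
Every allocation lies between the lower and upper quota.

none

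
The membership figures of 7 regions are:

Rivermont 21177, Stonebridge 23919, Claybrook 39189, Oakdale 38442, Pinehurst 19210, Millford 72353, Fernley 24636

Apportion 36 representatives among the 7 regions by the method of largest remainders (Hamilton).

Rivermont 3, Stonebridge 3, Claybrook 6, Oakdale 6, Pinehurst 3, Millford 11, Fernley 4

Standard divisor: 238926 ÷ 36 ≈ 6636.833.
Standard quotas: Rivermont 3.1908, Stonebridge 3.6040, Claybrook 5.9048, Oakdale 5.7922, Pinehurst 2.8945, Millford 10.9017, Fernley 3.7120.
Lower quotas: Rivermont 3, Stonebridge 3, Claybrook 5, Oakdale 5, Pinehurst 2, Millford 10, Fernley 3 (sum 31, leaving 5 seats).
Remainders in descending order: Claybrook 0.9048, Millford 0.9017, Pinehurst 0.8945, Oakdale 0.7922, Fernley 0.7120, Stonebridge 0.6040, Rivermont 0.1908.
The surplus seats go to Claybrook, Millford, Pinehurst, Oakdale, Fernley.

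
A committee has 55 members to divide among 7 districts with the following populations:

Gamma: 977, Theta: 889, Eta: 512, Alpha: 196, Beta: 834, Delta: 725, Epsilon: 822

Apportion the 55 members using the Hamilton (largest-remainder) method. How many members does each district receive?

Total 4955; standard divisor 4955/55 ≈ 90.091.
Standard quotas: Gamma 10.845, Theta 9.868, Eta 5.683, Alpha 2.176, Beta 9.257, Delta 8.047, Epsilon 9.124.
Lower quotas: Gamma 10, Theta 9, Eta 5, Alpha 2, Beta 9, Delta 8, Epsilon 9 (sum 52, leaving 3 seats).
Remainders in descending order: Theta 0.868, Gamma 0.845, Eta 0.683, Beta 0.257, Alpha 0.176, Epsilon 0.124, Delta 0.047.
Largest remainders: Theta, Gamma, Eta receive the extra seats.

Gamma 11, Theta 10, Eta 6, Alpha 2, Beta 9, Delta 8, Epsilon 9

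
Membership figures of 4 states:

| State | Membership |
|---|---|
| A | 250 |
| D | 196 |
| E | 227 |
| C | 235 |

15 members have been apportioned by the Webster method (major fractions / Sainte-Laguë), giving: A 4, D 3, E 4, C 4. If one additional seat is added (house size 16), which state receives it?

Priority for the next seat is population ÷ (current seats + 0.5).
Priorities: A 55.556, D 56.000, E 50.444, C 52.222.
Highest priority: D.

D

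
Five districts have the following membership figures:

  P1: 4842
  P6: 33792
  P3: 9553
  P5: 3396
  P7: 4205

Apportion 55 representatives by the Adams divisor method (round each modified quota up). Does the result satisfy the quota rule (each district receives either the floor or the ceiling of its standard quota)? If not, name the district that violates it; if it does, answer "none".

P6

Standard quotas: P1 4.774, P6 33.315, P3 9.418, P5 3.348, P7 4.146.
Adams allocation: P1 5, P6 32, P3 10, P5 4, P7 4.
P6 has quota 33.315 (lower 33, upper 34) but receives 32 — outside the quota interval.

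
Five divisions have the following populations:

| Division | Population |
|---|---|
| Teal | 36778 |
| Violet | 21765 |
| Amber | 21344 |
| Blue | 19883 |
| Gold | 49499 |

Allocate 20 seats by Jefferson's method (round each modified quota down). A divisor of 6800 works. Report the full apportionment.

Teal 5; Violet 3; Amber 3; Blue 2; Gold 7

With modified divisor 6800: modified quotas Teal 5.409, Violet 3.201, Amber 3.139, Blue 2.924, Gold 7.279.
Rounding down: Teal 5, Violet 3, Amber 3, Blue 2, Gold 7 (total 20).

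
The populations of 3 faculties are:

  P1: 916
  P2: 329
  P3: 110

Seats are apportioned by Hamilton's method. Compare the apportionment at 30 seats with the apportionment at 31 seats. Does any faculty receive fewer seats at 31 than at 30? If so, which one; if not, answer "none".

P3

At 30 seats: P1 20, P2 7, P3 3.
At 31 seats: P1 21, P2 8, P3 2.
P3 drops from 3 to 2.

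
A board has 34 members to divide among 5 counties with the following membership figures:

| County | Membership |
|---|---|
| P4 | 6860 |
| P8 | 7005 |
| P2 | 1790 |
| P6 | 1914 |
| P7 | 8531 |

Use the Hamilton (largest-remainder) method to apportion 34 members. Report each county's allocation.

P4=9, P8=9, P2=2, P6=3, P7=11

Standard divisor: 26100 ÷ 34 ≈ 767.647.
Standard quotas: P4 8.9364, P8 9.1253, P2 2.3318, P6 2.4933, P7 11.1132.
Lower quotas: P4 8, P8 9, P2 2, P6 2, P7 11 (sum 32, leaving 2 seats).
Remainders in descending order: P4 0.9364, P6 0.4933, P2 0.3318, P8 0.1253, P7 0.1132.
Largest remainders: P4, P6 receive the extra seats.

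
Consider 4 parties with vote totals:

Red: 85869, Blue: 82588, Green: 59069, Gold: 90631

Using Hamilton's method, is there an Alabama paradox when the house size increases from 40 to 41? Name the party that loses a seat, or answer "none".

Green

At 40 seats: Red 11, Blue 10, Green 8, Gold 11.
At 41 seats: Red 11, Blue 11, Green 7, Gold 12.
Green drops from 8 to 7.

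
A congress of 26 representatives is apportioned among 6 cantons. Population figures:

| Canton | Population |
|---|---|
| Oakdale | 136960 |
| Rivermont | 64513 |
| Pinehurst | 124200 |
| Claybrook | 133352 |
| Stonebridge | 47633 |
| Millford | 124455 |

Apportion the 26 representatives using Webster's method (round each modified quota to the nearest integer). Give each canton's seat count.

Oakdale 6; Rivermont 3; Pinehurst 5; Claybrook 5; Stonebridge 2; Millford 5

Standard divisor 631113/26 ≈ 24273.577; standard quotas: Oakdale 5.642, Rivermont 2.658, Pinehurst 5.117, Claybrook 5.494, Stonebridge 1.962, Millford 5.127.
Rounding to the nearest integer gives Oakdale 6, Rivermont 3, Pinehurst 5, Claybrook 5, Stonebridge 2, Millford 5 — total 26, matching the house size, so no adjustment is needed.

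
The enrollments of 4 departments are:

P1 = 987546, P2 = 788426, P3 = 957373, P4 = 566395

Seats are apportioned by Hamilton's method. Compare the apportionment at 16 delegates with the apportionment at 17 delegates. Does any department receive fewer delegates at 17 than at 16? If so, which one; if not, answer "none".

none

At 16 seats: P1 5, P2 4, P3 4, P4 3.
At 17 seats: P1 5, P2 4, P3 5, P4 3.
No department's allocation decreased.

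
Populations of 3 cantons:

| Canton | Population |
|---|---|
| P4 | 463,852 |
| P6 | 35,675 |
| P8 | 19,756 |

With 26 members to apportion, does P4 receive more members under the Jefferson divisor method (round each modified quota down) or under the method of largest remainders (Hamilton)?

Jefferson

Jefferson: P4 24, P6 1, P8 1.
Hamilton: P4 23, P6 2, P8 1.
P4 gets 24 under Jefferson and 23 under Hamilton.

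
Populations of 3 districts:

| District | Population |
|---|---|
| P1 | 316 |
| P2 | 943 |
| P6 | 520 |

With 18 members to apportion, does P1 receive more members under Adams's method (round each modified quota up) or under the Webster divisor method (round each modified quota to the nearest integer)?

Adams

Adams: P1 4, P2 9, P6 5.
Webster: P1 3, P2 10, P6 5.
P1 gets 4 under Adams and 3 under Webster.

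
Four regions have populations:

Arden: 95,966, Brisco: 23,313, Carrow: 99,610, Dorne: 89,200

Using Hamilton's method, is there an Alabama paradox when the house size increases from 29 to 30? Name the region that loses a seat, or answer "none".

none

At 29 seats: Arden 9, Brisco 2, Carrow 9, Dorne 9.
At 30 seats: Arden 9, Brisco 2, Carrow 10, Dorne 9.
No region's allocation decreased.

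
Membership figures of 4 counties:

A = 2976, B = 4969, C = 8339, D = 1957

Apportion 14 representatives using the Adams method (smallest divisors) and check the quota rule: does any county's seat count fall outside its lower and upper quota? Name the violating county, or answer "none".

none

Standard quotas: A 2.284, B 3.814, C 6.400, D 1.502.
Adams allocation: A 2, B 4, C 6, D 2.
Every allocation lies between the lower and upper quota.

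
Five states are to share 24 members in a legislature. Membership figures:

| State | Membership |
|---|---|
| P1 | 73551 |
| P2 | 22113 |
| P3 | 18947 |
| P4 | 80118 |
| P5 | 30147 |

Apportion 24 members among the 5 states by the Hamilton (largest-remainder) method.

Standard divisor: 224876 ÷ 24 ≈ 9369.833.
Standard quotas: P1 7.8498, P2 2.3600, P3 2.0221, P4 8.5506, P5 3.2175.
Lower quotas: P1 7, P2 2, P3 2, P4 8, P5 3 (sum 22, leaving 2 seats).
Remainders in descending order: P1 0.8498, P4 0.5506, P2 0.3600, P5 0.2175, P3 0.0221.
Largest remainders: P1, P4 receive the extra seats.

P1 8; P2 2; P3 2; P4 9; P5 3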